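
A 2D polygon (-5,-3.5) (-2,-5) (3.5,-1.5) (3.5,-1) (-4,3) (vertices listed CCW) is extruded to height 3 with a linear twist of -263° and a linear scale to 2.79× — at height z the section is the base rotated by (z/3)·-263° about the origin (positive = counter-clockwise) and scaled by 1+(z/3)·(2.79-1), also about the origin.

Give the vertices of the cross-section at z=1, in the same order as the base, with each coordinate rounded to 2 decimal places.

Cross-section at z=1: (-5.91,7.75) (-8.11,2.87) (-2.17,-5.68) (-1.37,-5.65) (4.53,6.58)

t = z/height = 1/3 = 0.333333
s = 1 + (scale-1)·z/height = 1 + (2.79-1)·1/3 = 1.596667
θ = twist·z/height = -263°·1/3 = -87.6667° = -1.530072 rad
cos θ = 0.040713, sin θ = -0.999171 (intermediates below are computed at full precision and shown rounded to 5 d.p.)
v1: (-5,-3.5) → rotate → (-3.70066,4.85336) → ×s → (-5.90873,7.74920) → (-5.91,7.75)
v2: (-2,-5) → rotate → (-5.07728,1.79478) → ×s → (-8.10672,2.86566) → (-8.11,2.87)
v3: (3.5,-1.5) → rotate → (-1.35626,-3.55817) → ×s → (-2.16550,-5.68121) → (-2.17,-5.68)
v4: (3.5,-1) → rotate → (-0.85668,-3.53781) → ×s → (-1.36782,-5.64871) → (-1.37,-5.65)
v5: (-4,3) → rotate → (2.83466,4.11882) → ×s → (4.52601,6.57639) → (4.53,6.58)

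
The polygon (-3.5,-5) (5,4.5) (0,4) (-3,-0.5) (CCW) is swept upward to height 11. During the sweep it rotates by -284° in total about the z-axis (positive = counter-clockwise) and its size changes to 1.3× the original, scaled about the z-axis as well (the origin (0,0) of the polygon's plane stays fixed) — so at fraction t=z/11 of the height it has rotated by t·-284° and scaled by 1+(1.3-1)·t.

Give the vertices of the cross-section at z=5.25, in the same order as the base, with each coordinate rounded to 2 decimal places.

Cross-section at z=5.25: (-1.15,6.88) (-0.48,-7.68) (3.20,-3.26) (2.05,2.81)

t = z/height = 5.25/11 = 0.477273
s = 1 + (scale-1)·z/height = 1 + (1.3-1)·5.25/11 = 1.143182
θ = twist·z/height = -284°·5.25/11 = -135.5455° = -2.365714 rad
cos θ = -0.713806, sin θ = -0.700343 (intermediates below are computed at full precision and shown rounded to 5 d.p.)
v1: (-3.5,-5) → rotate → (-1.00339,6.02023) → ×s → (-1.14706,6.88222) → (-1.15,6.88)
v2: (5,4.5) → rotate → (-0.41749,-6.71384) → ×s → (-0.47726,-7.67514) → (-0.48,-7.68)
v3: (0,4) → rotate → (2.80137,-2.85523) → ×s → (3.20248,-3.26404) → (3.20,-3.26)
v4: (-3,-0.5) → rotate → (1.79125,2.45793) → ×s → (2.04772,2.80986) → (2.05,2.81)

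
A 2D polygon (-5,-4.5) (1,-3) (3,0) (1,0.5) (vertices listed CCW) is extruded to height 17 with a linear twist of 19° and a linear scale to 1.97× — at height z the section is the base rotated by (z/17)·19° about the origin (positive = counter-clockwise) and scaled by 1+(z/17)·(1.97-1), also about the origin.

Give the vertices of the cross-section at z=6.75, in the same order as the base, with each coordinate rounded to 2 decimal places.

Cross-section at z=6.75: (-6.05,-7.09) (1.92,-3.94) (4.12,0.55) (1.28,0.87)

t = z/height = 6.75/17 = 0.397059
s = 1 + (scale-1)·z/height = 1 + (1.97-1)·6.75/17 = 1.385147
θ = twist·z/height = 19°·6.75/17 = 7.5441° = 0.131670 rad
cos θ = 0.991344, sin θ = 0.131290 (intermediates below are computed at full precision and shown rounded to 5 d.p.)
v1: (-5,-4.5) → rotate → (-4.36592,-5.11750) → ×s → (-6.04744,-7.08848) → (-6.05,-7.09)
v2: (1,-3) → rotate → (1.38521,-2.84274) → ×s → (1.91872,-3.93762) → (1.92,-3.94)
v3: (3,0) → rotate → (2.97403,0.39387) → ×s → (4.11947,0.54557) → (4.12,0.55)
v4: (1,0.5) → rotate → (0.92570,0.62696) → ×s → (1.28223,0.86843) → (1.28,0.87)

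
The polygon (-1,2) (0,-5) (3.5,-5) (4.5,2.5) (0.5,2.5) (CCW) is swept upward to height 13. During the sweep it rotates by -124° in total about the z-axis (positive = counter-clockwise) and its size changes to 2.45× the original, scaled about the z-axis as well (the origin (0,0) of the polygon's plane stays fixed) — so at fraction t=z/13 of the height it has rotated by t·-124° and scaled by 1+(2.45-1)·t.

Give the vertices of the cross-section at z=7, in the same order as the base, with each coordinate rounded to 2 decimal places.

t = z/height = 7/13 = 0.538462
s = 1 + (scale-1)·z/height = 1 + (2.45-1)·7/13 = 1.780769
θ = twist·z/height = -124°·7/13 = -66.7692° = -1.165343 rad
cos θ = 0.394435, sin θ = -0.918924 (intermediates below are computed at full precision and shown rounded to 5 d.p.)
v1: (-1,2) → rotate → (1.44341,1.70779) → ×s → (2.57038,3.04119) → (2.57,3.04)
v2: (0,-5) → rotate → (-4.59462,-1.97218) → ×s → (-8.18195,-3.51199) → (-8.18,-3.51)
v3: (3.5,-5) → rotate → (-3.21409,-5.18841) → ×s → (-5.72356,-9.23936) → (-5.72,-9.24)
v4: (4.5,2.5) → rotate → (4.07227,-3.14907) → ×s → (7.25177,-5.60776) → (7.25,-5.61)
v5: (0.5,2.5) → rotate → (2.49453,0.52663) → ×s → (4.44218,0.93780) → (4.44,0.94)

Cross-section at z=7: (2.57,3.04) (-8.18,-3.51) (-5.72,-9.24) (7.25,-5.61) (4.44,0.94)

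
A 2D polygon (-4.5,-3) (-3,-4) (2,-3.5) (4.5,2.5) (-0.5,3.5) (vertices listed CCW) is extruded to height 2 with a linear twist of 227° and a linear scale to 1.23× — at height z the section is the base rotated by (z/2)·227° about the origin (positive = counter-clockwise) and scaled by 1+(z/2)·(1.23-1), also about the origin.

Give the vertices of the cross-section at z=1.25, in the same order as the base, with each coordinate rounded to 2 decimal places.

t = z/height = 1.25/2 = 0.625
s = 1 + (scale-1)·z/height = 1 + (1.23-1)·1.25/2 = 1.143750
θ = twist·z/height = 227°·1.25/2 = 141.8750° = 2.476186 rad
cos θ = -0.786666, sin θ = 0.617379 (intermediates below are computed at full precision and shown rounded to 5 d.p.)
v1: (-4.5,-3) → rotate → (5.39213,-0.41821) → ×s → (6.16725,-0.47833) → (6.17,-0.48)
v2: (-3,-4) → rotate → (4.82951,1.29453) → ×s → (5.52376,1.48061) → (5.52,1.48)
v3: (2,-3.5) → rotate → (0.58750,3.98809) → ×s → (0.67195,4.56138) → (0.67,4.56)
v4: (4.5,2.5) → rotate → (-5.08344,0.81154) → ×s → (-5.81419,0.92820) → (-5.81,0.93)
v5: (-0.5,3.5) → rotate → (-1.76749,-3.06202) → ×s → (-2.02157,-3.50218) → (-2.02,-3.50)

Cross-section at z=1.25: (6.17,-0.48) (5.52,1.48) (0.67,4.56) (-5.81,0.93) (-2.02,-3.50)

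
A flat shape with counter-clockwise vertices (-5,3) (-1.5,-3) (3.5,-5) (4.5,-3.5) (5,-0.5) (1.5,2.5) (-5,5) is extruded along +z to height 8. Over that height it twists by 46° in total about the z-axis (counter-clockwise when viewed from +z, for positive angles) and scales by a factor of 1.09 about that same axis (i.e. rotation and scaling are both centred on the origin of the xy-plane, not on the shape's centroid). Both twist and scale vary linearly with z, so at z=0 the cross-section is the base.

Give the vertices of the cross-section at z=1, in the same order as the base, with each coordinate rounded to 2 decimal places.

t = z/height = 1/8 = 0.125
s = 1 + (scale-1)·z/height = 1 + (1.09-1)·1/8 = 1.011250
θ = twist·z/height = 46°·1/8 = 5.7500° = 0.100356 rad
cos θ = 0.994969, sin θ = 0.100188 (intermediates below are computed at full precision and shown rounded to 5 d.p.)
v1: (-5,3) → rotate → (-5.27541,2.48397) → ×s → (-5.33476,2.51191) → (-5.33,2.51)
v2: (-1.5,-3) → rotate → (-1.19189,-3.13519) → ×s → (-1.20530,-3.17046) → (-1.21,-3.17)
v3: (3.5,-5) → rotate → (3.98333,-4.62418) → ×s → (4.02814,-4.67621) → (4.03,-4.68)
v4: (4.5,-3.5) → rotate → (4.82802,-3.03154) → ×s → (4.88233,-3.06565) → (4.88,-3.07)
v5: (5,-0.5) → rotate → (5.02494,0.00346) → ×s → (5.08147,0.00349) → (5.08,0.00)
v6: (1.5,2.5) → rotate → (1.24198,2.63770) → ×s → (1.25595,2.66738) → (1.26,2.67)
v7: (-5,5) → rotate → (-5.47578,4.47390) → ×s → (-5.53739,4.52423) → (-5.54,4.52)

Cross-section at z=1: (-5.33,2.51) (-1.21,-3.17) (4.03,-4.68) (4.88,-3.07) (5.08,0.00) (1.26,2.67) (-5.54,4.52)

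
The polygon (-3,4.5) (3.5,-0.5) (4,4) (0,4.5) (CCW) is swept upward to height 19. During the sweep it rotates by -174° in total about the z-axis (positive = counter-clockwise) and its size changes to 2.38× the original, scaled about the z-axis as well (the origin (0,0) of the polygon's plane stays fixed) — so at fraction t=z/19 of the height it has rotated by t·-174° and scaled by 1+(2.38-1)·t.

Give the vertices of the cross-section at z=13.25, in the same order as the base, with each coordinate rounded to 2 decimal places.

Cross-section at z=13.25: (10.60,0.43) (-4.41,-5.36) (2.62,-10.79) (7.54,-4.59)

t = z/height = 13.25/19 = 0.697368
s = 1 + (scale-1)·z/height = 1 + (2.38-1)·13.25/19 = 1.962368
θ = twist·z/height = -174°·13.25/19 = -121.3421° = -2.117819 rad
cos θ = -0.520147, sin θ = -0.854077 (intermediates below are computed at full precision and shown rounded to 5 d.p.)
v1: (-3,4.5) → rotate → (5.40379,0.22157) → ×s → (10.60422,0.43480) → (10.60,0.43)
v2: (3.5,-0.5) → rotate → (-2.24755,-2.72920) → ×s → (-4.41053,-5.35569) → (-4.41,-5.36)
v3: (4,4) → rotate → (1.33572,-5.49689) → ×s → (2.62117,-10.78693) → (2.62,-10.79)
v4: (0,4.5) → rotate → (3.84335,-2.34066) → ×s → (7.54206,-4.59324) → (7.54,-4.59)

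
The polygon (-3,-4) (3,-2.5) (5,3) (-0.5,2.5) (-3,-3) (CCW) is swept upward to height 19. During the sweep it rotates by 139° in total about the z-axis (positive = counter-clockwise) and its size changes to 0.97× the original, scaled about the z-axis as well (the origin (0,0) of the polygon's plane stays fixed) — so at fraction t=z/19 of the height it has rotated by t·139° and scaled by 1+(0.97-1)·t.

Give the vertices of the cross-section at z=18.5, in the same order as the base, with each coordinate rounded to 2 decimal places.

t = z/height = 18.5/19 = 0.973684
s = 1 + (scale-1)·z/height = 1 + (0.97-1)·18.5/19 = 0.970789
θ = twist·z/height = 139°·18.5/19 = 135.3421° = 2.362165 rad
cos θ = -0.711316, sin θ = 0.702872 (intermediates below are computed at full precision and shown rounded to 5 d.p.)
v1: (-3,-4) → rotate → (4.94544,0.73665) → ×s → (4.80098,0.71513) → (4.80,0.72)
v2: (3,-2.5) → rotate → (-0.37677,3.88691) → ×s → (-0.36576,3.77337) → (-0.37,3.77)
v3: (5,3) → rotate → (-5.66520,1.38041) → ×s → (-5.49971,1.34009) → (-5.50,1.34)
v4: (-0.5,2.5) → rotate → (-1.40152,-2.12973) → ×s → (-1.36058,-2.06752) → (-1.36,-2.07)
v5: (-3,-3) → rotate → (4.24257,0.02533) → ×s → (4.11864,0.02459) → (4.12,0.02)

Cross-section at z=18.5: (4.80,0.72) (-0.37,3.77) (-5.50,1.34) (-1.36,-2.07) (4.12,0.02)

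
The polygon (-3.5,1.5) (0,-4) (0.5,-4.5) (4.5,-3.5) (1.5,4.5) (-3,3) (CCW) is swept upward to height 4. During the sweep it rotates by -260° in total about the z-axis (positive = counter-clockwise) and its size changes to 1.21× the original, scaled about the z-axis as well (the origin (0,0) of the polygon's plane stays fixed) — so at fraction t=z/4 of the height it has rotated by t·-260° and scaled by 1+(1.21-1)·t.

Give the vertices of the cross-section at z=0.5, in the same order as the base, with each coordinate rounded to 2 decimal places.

Cross-section at z=0.5: (-2.20,3.23) (-2.21,-3.46) (-2.05,-4.17) (1.96,-5.51) (3.78,3.07) (-0.94,4.25)

t = z/height = 0.5/4 = 0.125
s = 1 + (scale-1)·z/height = 1 + (1.21-1)·0.5/4 = 1.026250
θ = twist·z/height = -260°·0.5/4 = -32.5000° = -0.567232 rad
cos θ = 0.843391, sin θ = -0.537300 (intermediates below are computed at full precision and shown rounded to 5 d.p.)
v1: (-3.5,1.5) → rotate → (-2.14592,3.14564) → ×s → (-2.20225,3.22821) → (-2.20,3.23)
v2: (0,-4) → rotate → (-2.14920,-3.37357) → ×s → (-2.20561,-3.46212) → (-2.21,-3.46)
v3: (0.5,-4.5) → rotate → (-1.99615,-4.06391) → ×s → (-2.04855,-4.17059) → (-2.05,-4.17)
v4: (4.5,-3.5) → rotate → (1.91471,-5.36972) → ×s → (1.96497,-5.51067) → (1.96,-5.51)
v5: (1.5,4.5) → rotate → (3.68294,2.98931) → ×s → (3.77961,3.06778) → (3.78,3.07)
v6: (-3,3) → rotate → (-0.91828,4.14207) → ×s → (-0.94238,4.25080) → (-0.94,4.25)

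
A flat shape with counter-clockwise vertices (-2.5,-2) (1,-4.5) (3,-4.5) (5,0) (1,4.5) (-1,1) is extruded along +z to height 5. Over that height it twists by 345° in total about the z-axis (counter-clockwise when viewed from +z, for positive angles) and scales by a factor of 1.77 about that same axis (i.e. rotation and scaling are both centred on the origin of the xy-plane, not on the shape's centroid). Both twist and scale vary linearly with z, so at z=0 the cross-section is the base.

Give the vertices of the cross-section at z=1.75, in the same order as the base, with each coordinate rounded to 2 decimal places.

t = z/height = 1.75/5 = 0.35
s = 1 + (scale-1)·z/height = 1 + (1.77-1)·1.75/5 = 1.269500
θ = twist·z/height = 345°·1.75/5 = 120.7500° = 2.107485 rad
cos θ = -0.511293, sin θ = 0.859406 (intermediates below are computed at full precision and shown rounded to 5 d.p.)
v1: (-2.5,-2) → rotate → (2.99705,-1.12593) → ×s → (3.80475,-1.42937) → (3.80,-1.43)
v2: (1,-4.5) → rotate → (3.35604,3.16023) → ×s → (4.26049,4.01191) → (4.26,4.01)
v3: (3,-4.5) → rotate → (2.33345,4.87904) → ×s → (2.96231,6.19394) → (2.96,6.19)
v4: (5,0) → rotate → (-2.55647,4.29703) → ×s → (-3.24543,5.45508) → (-3.25,5.46)
v5: (1,4.5) → rotate → (-4.37862,-1.44141) → ×s → (-5.55866,-1.82987) → (-5.56,-1.83)
v6: (-1,1) → rotate → (-0.34811,-1.37070) → ×s → (-0.44193,-1.74010) → (-0.44,-1.74)

Cross-section at z=1.75: (3.80,-1.43) (4.26,4.01) (2.96,6.19) (-3.25,5.46) (-5.56,-1.83) (-0.44,-1.74)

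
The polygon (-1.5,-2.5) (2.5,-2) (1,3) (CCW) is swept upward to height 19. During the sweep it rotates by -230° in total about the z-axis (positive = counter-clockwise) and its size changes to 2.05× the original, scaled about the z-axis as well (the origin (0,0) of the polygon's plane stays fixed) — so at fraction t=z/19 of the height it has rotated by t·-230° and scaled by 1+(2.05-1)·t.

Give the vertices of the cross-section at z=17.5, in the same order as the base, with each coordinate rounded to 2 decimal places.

Cross-section at z=17.5: (5.10,2.62) (-2.10,5.94) (-4.78,-3.98)

t = z/height = 17.5/19 = 0.921053
s = 1 + (scale-1)·z/height = 1 + (2.05-1)·17.5/19 = 1.967105
θ = twist·z/height = -230°·17.5/19 = -211.8421° = -3.697342 rad
cos θ = -0.849505, sin θ = 0.527580 (intermediates below are computed at full precision and shown rounded to 5 d.p.)
v1: (-1.5,-2.5) → rotate → (2.59321,1.33239) → ×s → (5.10111,2.62096) → (5.10,2.62)
v2: (2.5,-2) → rotate → (-1.06860,3.01796) → ×s → (-2.10205,5.93665) → (-2.10,5.94)
v3: (1,3) → rotate → (-2.43225,-2.02094) → ×s → (-4.78448,-3.97539) → (-4.78,-3.98)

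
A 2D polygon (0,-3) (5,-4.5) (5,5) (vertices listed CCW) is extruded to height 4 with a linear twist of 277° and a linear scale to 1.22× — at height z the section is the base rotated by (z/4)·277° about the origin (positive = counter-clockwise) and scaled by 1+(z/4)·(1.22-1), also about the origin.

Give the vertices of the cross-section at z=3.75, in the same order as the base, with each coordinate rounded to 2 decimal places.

t = z/height = 3.75/4 = 0.9375
s = 1 + (scale-1)·z/height = 1 + (1.22-1)·3.75/4 = 1.206250
θ = twist·z/height = 277°·3.75/4 = 259.6875° = 4.532402 rad
cos θ = -0.179017, sin θ = -0.983846 (intermediates below are computed at full precision and shown rounded to 5 d.p.)
v1: (0,-3) → rotate → (-2.95154,0.53705) → ×s → (-3.56029,0.64782) → (-3.56,0.65)
v2: (5,-4.5) → rotate → (-5.32239,-4.11365) → ×s → (-6.42013,-4.96210) → (-6.42,-4.96)
v3: (5,5) → rotate → (4.02415,-5.81431) → ×s → (4.85413,-7.01352) → (4.85,-7.01)

Cross-section at z=3.75: (-3.56,0.65) (-6.42,-4.96) (4.85,-7.01)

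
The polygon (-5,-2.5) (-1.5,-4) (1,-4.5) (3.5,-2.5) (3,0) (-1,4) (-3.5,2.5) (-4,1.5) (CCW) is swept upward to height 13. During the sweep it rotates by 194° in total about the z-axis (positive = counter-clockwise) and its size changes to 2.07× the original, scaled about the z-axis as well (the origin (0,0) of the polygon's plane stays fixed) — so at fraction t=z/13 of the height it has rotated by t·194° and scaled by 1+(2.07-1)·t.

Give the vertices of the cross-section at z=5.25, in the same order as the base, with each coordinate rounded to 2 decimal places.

t = z/height = 5.25/13 = 0.403846
s = 1 + (scale-1)·z/height = 1 + (2.07-1)·5.25/13 = 1.432115
θ = twist·z/height = 194°·5.25/13 = 78.3462° = 1.367398 rad
cos θ = 0.201998, sin θ = 0.979386 (intermediates below are computed at full precision and shown rounded to 5 d.p.)
v1: (-5,-2.5) → rotate → (1.43847,-5.40193) → ×s → (2.06006,-7.73618) → (2.06,-7.74)
v2: (-1.5,-4) → rotate → (3.61455,-2.27707) → ×s → (5.17645,-3.26103) → (5.18,-3.26)
v3: (1,-4.5) → rotate → (4.60923,0.07039) → ×s → (6.60096,0.10081) → (6.60,0.10)
v4: (3.5,-2.5) → rotate → (3.15546,2.92285) → ×s → (4.51898,4.18586) → (4.52,4.19)
v5: (3,0) → rotate → (0.60600,2.93816) → ×s → (0.86786,4.20778) → (0.87,4.21)
v6: (-1,4) → rotate → (-4.11954,-0.17139) → ×s → (-5.89966,-0.24545) → (-5.90,-0.25)
v7: (-3.5,2.5) → rotate → (-3.15546,-2.92285) → ×s → (-4.51898,-4.18586) → (-4.52,-4.19)
v8: (-4,1.5) → rotate → (-2.27707,-3.61455) → ×s → (-3.26103,-5.17645) → (-3.26,-5.18)

Cross-section at z=5.25: (2.06,-7.74) (5.18,-3.26) (6.60,0.10) (4.52,4.19) (0.87,4.21) (-5.90,-0.25) (-4.52,-4.19) (-3.26,-5.18)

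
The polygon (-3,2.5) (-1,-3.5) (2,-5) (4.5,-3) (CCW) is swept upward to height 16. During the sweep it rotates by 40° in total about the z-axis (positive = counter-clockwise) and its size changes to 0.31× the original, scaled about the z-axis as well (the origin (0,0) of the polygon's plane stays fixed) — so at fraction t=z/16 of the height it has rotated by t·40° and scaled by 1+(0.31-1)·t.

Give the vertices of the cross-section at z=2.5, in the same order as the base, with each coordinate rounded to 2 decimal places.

t = z/height = 2.5/16 = 0.15625
s = 1 + (scale-1)·z/height = 1 + (0.31-1)·2.5/16 = 0.892188
θ = twist·z/height = 40°·2.5/16 = 6.2500° = 0.109083 rad
cos θ = 0.994056, sin θ = 0.108867 (intermediates below are computed at full precision and shown rounded to 5 d.p.)
v1: (-3,2.5) → rotate → (-3.25434,2.15854) → ×s → (-2.90348,1.92582) → (-2.90,1.93)
v2: (-1,-3.5) → rotate → (-0.61302,-3.58806) → ×s → (-0.54693,-3.20123) → (-0.55,-3.20)
v3: (2,-5) → rotate → (2.53245,-4.75255) → ×s → (2.25942,-4.24016) → (2.26,-4.24)
v4: (4.5,-3) → rotate → (4.79985,-2.49227) → ×s → (4.28237,-2.22357) → (4.28,-2.22)

Cross-section at z=2.5: (-2.90,1.93) (-0.55,-3.20) (2.26,-4.24) (4.28,-2.22)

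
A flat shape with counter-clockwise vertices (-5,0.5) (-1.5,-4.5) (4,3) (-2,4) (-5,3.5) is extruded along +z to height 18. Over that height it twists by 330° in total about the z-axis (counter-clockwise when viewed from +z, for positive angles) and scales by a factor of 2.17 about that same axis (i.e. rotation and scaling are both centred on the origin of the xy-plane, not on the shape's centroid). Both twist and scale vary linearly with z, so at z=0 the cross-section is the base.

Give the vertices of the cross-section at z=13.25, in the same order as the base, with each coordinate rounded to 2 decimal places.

Cross-section at z=13.25: (5.07,7.86) (-6.19,6.30) (1.58,-9.17) (8.32,-0.08) (10.04,5.32)

t = z/height = 13.25/18 = 0.736111
s = 1 + (scale-1)·z/height = 1 + (2.17-1)·13.25/18 = 1.861250
θ = twist·z/height = 330°·13.25/18 = 242.9167° = 4.239696 rad
cos θ = -0.455286, sin θ = -0.890345 (intermediates below are computed at full precision and shown rounded to 5 d.p.)
v1: (-5,0.5) → rotate → (2.72160,4.22408) → ×s → (5.06558,7.86208) → (5.07,7.86)
v2: (-1.5,-4.5) → rotate → (-3.32362,3.38430) → ×s → (-6.18610,6.29904) → (-6.19,6.30)
v3: (4,3) → rotate → (0.84989,-4.92724) → ×s → (1.58186,-9.17082) → (1.58,-9.17)
v4: (-2,4) → rotate → (4.47195,-0.04045) → ×s → (8.32342,-0.07529) → (8.32,-0.08)
v5: (-5,3.5) → rotate → (5.39264,2.85823) → ×s → (10.03705,5.31987) → (10.04,5.32)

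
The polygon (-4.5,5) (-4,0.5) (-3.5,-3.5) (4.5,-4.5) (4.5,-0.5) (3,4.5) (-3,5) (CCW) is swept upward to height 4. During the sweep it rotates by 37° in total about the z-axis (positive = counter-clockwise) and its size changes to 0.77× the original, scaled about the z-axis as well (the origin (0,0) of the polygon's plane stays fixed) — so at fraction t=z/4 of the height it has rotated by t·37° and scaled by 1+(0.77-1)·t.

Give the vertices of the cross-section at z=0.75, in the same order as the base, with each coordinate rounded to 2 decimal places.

t = z/height = 0.75/4 = 0.1875
s = 1 + (scale-1)·z/height = 1 + (0.77-1)·0.75/4 = 0.956875
θ = twist·z/height = 37°·0.75/4 = 6.9375° = 0.121082 rad
cos θ = 0.992678, sin θ = 0.120787 (intermediates below are computed at full precision and shown rounded to 5 d.p.)
v1: (-4.5,5) → rotate → (-5.07099,4.41985) → ×s → (-4.85230,4.22925) → (-4.85,4.23)
v2: (-4,0.5) → rotate → (-4.03111,0.01319) → ×s → (-3.85727,0.01262) → (-3.86,0.01)
v3: (-3.5,-3.5) → rotate → (-3.05162,-3.89713) → ×s → (-2.92002,-3.72906) → (-2.92,-3.73)
v4: (4.5,-4.5) → rotate → (5.01059,-3.92351) → ×s → (4.79451,-3.75431) → (4.79,-3.75)
v5: (4.5,-0.5) → rotate → (4.52745,0.04720) → ×s → (4.33220,0.04516) → (4.33,0.05)
v6: (3,4.5) → rotate → (2.43450,4.82941) → ×s → (2.32951,4.62114) → (2.33,4.62)
v7: (-3,5) → rotate → (-3.58197,4.60103) → ×s → (-3.42750,4.40261) → (-3.43,4.40)

Cross-section at z=0.75: (-4.85,4.23) (-3.86,0.01) (-2.92,-3.73) (4.79,-3.75) (4.33,0.05) (2.33,4.62) (-3.43,4.40)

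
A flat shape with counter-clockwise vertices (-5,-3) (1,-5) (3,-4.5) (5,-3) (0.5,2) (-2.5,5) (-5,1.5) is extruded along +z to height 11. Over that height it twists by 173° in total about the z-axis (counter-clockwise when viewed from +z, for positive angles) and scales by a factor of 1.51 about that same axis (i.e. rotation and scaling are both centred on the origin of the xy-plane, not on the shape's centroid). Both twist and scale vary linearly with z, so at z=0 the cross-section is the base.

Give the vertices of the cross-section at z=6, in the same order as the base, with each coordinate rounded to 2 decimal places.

t = z/height = 6/11 = 0.545455
s = 1 + (scale-1)·z/height = 1 + (1.51-1)·6/11 = 1.278182
θ = twist·z/height = 173°·6/11 = 94.3636° = 1.646956 rad
cos θ = -0.076086, sin θ = 0.997101 (intermediates below are computed at full precision and shown rounded to 5 d.p.)
v1: (-5,-3) → rotate → (3.37173,-4.75725) → ×s → (4.30969,-6.08063) → (4.31,-6.08)
v2: (1,-5) → rotate → (4.90942,1.37753) → ×s → (6.27513,1.76074) → (6.28,1.76)
v3: (3,-4.5) → rotate → (4.25870,3.33369) → ×s → (5.44339,4.26106) → (5.44,4.26)
v4: (5,-3) → rotate → (2.61087,5.21376) → ×s → (3.33717,6.66414) → (3.34,6.66)
v5: (0.5,2) → rotate → (-2.03225,0.34638) → ×s → (-2.59758,0.44273) → (-2.60,0.44)
v6: (-2.5,5) → rotate → (-4.79529,-2.87318) → ×s → (-6.12925,-3.67245) → (-6.13,-3.67)
v7: (-5,1.5) → rotate → (-1.11522,-5.09964) → ×s → (-1.42545,-6.51826) → (-1.43,-6.52)

Cross-section at z=6: (4.31,-6.08) (6.28,1.76) (5.44,4.26) (3.34,6.66) (-2.60,0.44) (-6.13,-3.67) (-1.43,-6.52)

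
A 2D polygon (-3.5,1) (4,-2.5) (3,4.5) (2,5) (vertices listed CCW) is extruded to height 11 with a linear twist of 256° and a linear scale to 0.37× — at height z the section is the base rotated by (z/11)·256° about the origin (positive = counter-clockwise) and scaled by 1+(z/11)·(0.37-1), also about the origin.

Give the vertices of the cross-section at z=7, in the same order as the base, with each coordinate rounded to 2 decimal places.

Cross-section at z=7: (1.83,-1.19) (-1.85,2.14) (-2.51,-2.05) (-2.03,-2.51)

t = z/height = 7/11 = 0.636364
s = 1 + (scale-1)·z/height = 1 + (0.37-1)·7/11 = 0.599091
θ = twist·z/height = 256°·7/11 = 162.9091° = 2.843300 rad
cos θ = -0.955840, sin θ = 0.293889 (intermediates below are computed at full precision and shown rounded to 5 d.p.)
v1: (-3.5,1) → rotate → (3.05155,-1.98445) → ×s → (1.82816,-1.18887) → (1.83,-1.19)
v2: (4,-2.5) → rotate → (-3.08864,3.56515) → ×s → (-1.85037,2.13585) → (-1.85,2.14)
v3: (3,4.5) → rotate → (-4.19002,-3.41961) → ×s → (-2.51020,-2.04866) → (-2.51,-2.05)
v4: (2,5) → rotate → (-3.38112,-4.19142) → ×s → (-2.02560,-2.51104) → (-2.03,-2.51)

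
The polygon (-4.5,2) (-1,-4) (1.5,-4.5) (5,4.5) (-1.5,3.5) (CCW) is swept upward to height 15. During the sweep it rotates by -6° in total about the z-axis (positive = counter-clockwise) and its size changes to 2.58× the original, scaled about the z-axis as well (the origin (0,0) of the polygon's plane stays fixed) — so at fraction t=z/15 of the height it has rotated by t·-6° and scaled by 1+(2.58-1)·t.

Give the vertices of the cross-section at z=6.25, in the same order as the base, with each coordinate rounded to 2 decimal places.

t = z/height = 6.25/15 = 0.416667
s = 1 + (scale-1)·z/height = 1 + (2.58-1)·6.25/15 = 1.658333
θ = twist·z/height = -6°·6.25/15 = -2.5000° = -0.043633 rad
cos θ = 0.999048, sin θ = -0.043619 (intermediates below are computed at full precision and shown rounded to 5 d.p.)
v1: (-4.5,2) → rotate → (-4.40848,2.19438) → ×s → (-7.31073,3.63902) → (-7.31,3.64)
v2: (-1,-4) → rotate → (-1.17353,-3.95257) → ×s → (-1.94610,-6.55468) → (-1.95,-6.55)
v3: (1.5,-4.5) → rotate → (1.30229,-4.56115) → ×s → (2.15962,-7.56390) → (2.16,-7.56)
v4: (5,4.5) → rotate → (5.19153,4.27762) → ×s → (8.60928,7.09372) → (8.61,7.09)
v5: (-1.5,3.5) → rotate → (-1.34590,3.56210) → ×s → (-2.23196,5.90715) → (-2.23,5.91)

Cross-section at z=6.25: (-7.31,3.64) (-1.95,-6.55) (2.16,-7.56) (8.61,7.09) (-2.23,5.91)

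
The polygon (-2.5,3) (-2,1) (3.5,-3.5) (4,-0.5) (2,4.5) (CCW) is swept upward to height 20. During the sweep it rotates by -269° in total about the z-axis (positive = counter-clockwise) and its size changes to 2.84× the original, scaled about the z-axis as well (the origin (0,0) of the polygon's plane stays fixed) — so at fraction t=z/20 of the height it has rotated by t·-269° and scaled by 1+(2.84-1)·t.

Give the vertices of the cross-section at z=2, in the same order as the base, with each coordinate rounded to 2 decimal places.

Cross-section at z=2: (-1.03,4.51) (-1.58,2.13) (1.82,-5.57) (3.96,-2.67) (4.52,3.68)

t = z/height = 2/20 = 0.1
s = 1 + (scale-1)·z/height = 1 + (2.84-1)·2/20 = 1.184000
θ = twist·z/height = -269°·2/20 = -26.9000° = -0.469494 rad
cos θ = 0.891798, sin θ = -0.452435 (intermediates below are computed at full precision and shown rounded to 5 d.p.)
v1: (-2.5,3) → rotate → (-0.87219,3.80648) → ×s → (-1.03267,4.50687) → (-1.03,4.51)
v2: (-2,1) → rotate → (-1.33116,1.79667) → ×s → (-1.57609,2.12725) → (-1.58,2.13)
v3: (3.5,-3.5) → rotate → (1.53777,-4.70481) → ×s → (1.82072,-5.57050) → (1.82,-5.57)
v4: (4,-0.5) → rotate → (3.34097,-2.25564) → ×s → (3.95571,-2.67067) → (3.96,-2.67)
v5: (2,4.5) → rotate → (3.81955,3.10822) → ×s → (4.52235,3.68013) → (4.52,3.68)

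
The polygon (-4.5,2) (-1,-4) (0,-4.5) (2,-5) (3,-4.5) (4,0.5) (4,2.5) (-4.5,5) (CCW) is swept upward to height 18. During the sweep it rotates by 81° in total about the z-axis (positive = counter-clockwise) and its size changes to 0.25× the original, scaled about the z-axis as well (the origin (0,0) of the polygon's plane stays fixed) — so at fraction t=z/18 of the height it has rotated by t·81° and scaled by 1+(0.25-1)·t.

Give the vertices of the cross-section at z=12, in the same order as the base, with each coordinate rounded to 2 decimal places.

t = z/height = 12/18 = 0.666667
s = 1 + (scale-1)·z/height = 1 + (0.25-1)·12/18 = 0.500000
θ = twist·z/height = 81°·12/18 = 54.0000° = 0.942478 rad
cos θ = 0.587785, sin θ = 0.809017 (intermediates below are computed at full precision and shown rounded to 5 d.p.)
v1: (-4.5,2) → rotate → (-4.26307,-2.46501) → ×s → (-2.13153,-1.23250) → (-2.13,-1.23)
v2: (-1,-4) → rotate → (2.64828,-3.16016) → ×s → (1.32414,-1.58008) → (1.32,-1.58)
v3: (0,-4.5) → rotate → (3.64058,-2.64503) → ×s → (1.82029,-1.32252) → (1.82,-1.32)
v4: (2,-5) → rotate → (5.22066,-1.32089) → ×s → (2.61033,-0.66045) → (2.61,-0.66)
v5: (3,-4.5) → rotate → (5.40393,-0.21798) → ×s → (2.70197,-0.10899) → (2.70,-0.11)
v6: (4,0.5) → rotate → (1.94663,3.52996) → ×s → (0.97332,1.76498) → (0.97,1.76)
v7: (4,2.5) → rotate → (0.32860,4.70553) → ×s → (0.16430,2.35277) → (0.16,2.35)
v8: (-4.5,5) → rotate → (-6.69012,-0.70165) → ×s → (-3.34506,-0.35083) → (-3.35,-0.35)

Cross-section at z=12: (-2.13,-1.23) (1.32,-1.58) (1.82,-1.32) (2.61,-0.66) (2.70,-0.11) (0.97,1.76) (0.16,2.35) (-3.35,-0.35)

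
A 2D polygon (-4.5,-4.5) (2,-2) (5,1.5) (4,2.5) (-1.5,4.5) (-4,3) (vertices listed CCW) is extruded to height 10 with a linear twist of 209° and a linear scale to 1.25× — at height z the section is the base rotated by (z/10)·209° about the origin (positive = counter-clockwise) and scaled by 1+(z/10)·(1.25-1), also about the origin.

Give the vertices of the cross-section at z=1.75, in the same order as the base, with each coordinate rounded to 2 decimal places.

Cross-section at z=1.75: (-0.97,-6.57) (2.92,-0.43) (3.26,4.37) (1.80,4.58) (-4.06,2.84) (-5.22,0.03)

t = z/height = 1.75/10 = 0.175
s = 1 + (scale-1)·z/height = 1 + (1.25-1)·1.75/10 = 1.043750
θ = twist·z/height = 209°·1.75/10 = 36.5750° = 0.638354 rad
cos θ = 0.803078, sin θ = 0.595875 (intermediates below are computed at full precision and shown rounded to 5 d.p.)
v1: (-4.5,-4.5) → rotate → (-0.93241,-6.29528) → ×s → (-0.97321,-6.57070) → (-0.97,-6.57)
v2: (2,-2) → rotate → (2.79790,-0.41441) → ×s → (2.92031,-0.43254) → (2.92,-0.43)
v3: (5,1.5) → rotate → (3.12158,4.18399) → ×s → (3.25814,4.36704) → (3.26,4.37)
v4: (4,2.5) → rotate → (1.72262,4.39119) → ×s → (1.79799,4.58331) → (1.80,4.58)
v5: (-1.5,4.5) → rotate → (-3.88605,2.72004) → ×s → (-4.05607,2.83904) → (-4.06,2.84)
v6: (-4,3) → rotate → (-4.99993,0.02573) → ×s → (-5.21868,0.02686) → (-5.22,0.03)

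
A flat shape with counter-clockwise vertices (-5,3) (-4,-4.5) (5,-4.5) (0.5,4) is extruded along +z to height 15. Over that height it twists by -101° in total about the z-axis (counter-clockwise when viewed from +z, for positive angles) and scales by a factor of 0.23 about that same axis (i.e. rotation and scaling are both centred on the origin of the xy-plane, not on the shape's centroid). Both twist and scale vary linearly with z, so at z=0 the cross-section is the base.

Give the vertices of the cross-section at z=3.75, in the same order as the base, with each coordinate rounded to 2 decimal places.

Cross-section at z=3.75: (-2.62,3.91) (-4.47,-1.91) (2.10,-5.01) (1.74,2.75)

t = z/height = 3.75/15 = 0.25
s = 1 + (scale-1)·z/height = 1 + (0.23-1)·3.75/15 = 0.807500
θ = twist·z/height = -101°·3.75/15 = -25.2500° = -0.440696 rad
cos θ = 0.904455, sin θ = -0.426569 (intermediates below are computed at full precision and shown rounded to 5 d.p.)
v1: (-5,3) → rotate → (-3.24257,4.84621) → ×s → (-2.61837,3.91331) → (-2.62,3.91)
v2: (-4,-4.5) → rotate → (-5.53738,-2.36377) → ×s → (-4.47143,-1.90875) → (-4.47,-1.91)
v3: (5,-4.5) → rotate → (2.60272,-6.20289) → ×s → (2.10169,-5.00884) → (2.10,-5.01)
v4: (0.5,4) → rotate → (2.15850,3.40454) → ×s → (1.74299,2.74916) → (1.74,2.75)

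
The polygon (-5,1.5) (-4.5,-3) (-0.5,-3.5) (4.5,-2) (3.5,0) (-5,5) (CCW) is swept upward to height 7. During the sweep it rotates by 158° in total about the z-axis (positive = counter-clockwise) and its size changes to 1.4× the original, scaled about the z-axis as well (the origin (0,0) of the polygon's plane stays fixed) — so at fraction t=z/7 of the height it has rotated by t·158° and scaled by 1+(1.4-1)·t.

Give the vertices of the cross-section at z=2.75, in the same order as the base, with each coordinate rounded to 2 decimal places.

Cross-section at z=2.75: (-4.24,-4.30) (0.63,-6.23) (3.31,-2.41) (4.48,3.52) (1.90,3.58) (-7.82,-2.40)

t = z/height = 2.75/7 = 0.392857
s = 1 + (scale-1)·z/height = 1 + (1.4-1)·2.75/7 = 1.157143
θ = twist·z/height = 158°·2.75/7 = 62.0714° = 1.083351 rad
cos θ = 0.468370, sin θ = 0.883532 (intermediates below are computed at full precision and shown rounded to 5 d.p.)
v1: (-5,1.5) → rotate → (-3.66715,-3.71511) → ×s → (-4.24342,-4.29891) → (-4.24,-4.30)
v2: (-4.5,-3) → rotate → (0.54293,-5.38101) → ×s → (0.62825,-6.22659) → (0.63,-6.23)
v3: (-0.5,-3.5) → rotate → (2.85818,-2.08106) → ×s → (3.30732,-2.40809) → (3.31,-2.41)
v4: (4.5,-2) → rotate → (3.87473,3.03915) → ×s → (4.48362,3.51674) → (4.48,3.52)
v5: (3.5,0) → rotate → (1.63930,3.09236) → ×s → (1.89690,3.57831) → (1.90,3.58)
v6: (-5,5) → rotate → (-6.75951,-2.07581) → ×s → (-7.82172,-2.40201) → (-7.82,-2.40)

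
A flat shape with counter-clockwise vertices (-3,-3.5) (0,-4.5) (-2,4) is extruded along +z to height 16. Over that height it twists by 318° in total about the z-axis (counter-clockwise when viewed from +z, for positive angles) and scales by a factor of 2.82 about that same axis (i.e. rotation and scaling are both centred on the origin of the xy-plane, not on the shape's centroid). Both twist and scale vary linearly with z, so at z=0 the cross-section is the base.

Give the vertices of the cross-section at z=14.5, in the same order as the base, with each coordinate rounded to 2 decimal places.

Cross-section at z=14.5: (-11.29,4.66) (-11.33,-3.72) (8.41,8.34)

t = z/height = 14.5/16 = 0.90625
s = 1 + (scale-1)·z/height = 1 + (2.82-1)·14.5/16 = 2.649375
θ = twist·z/height = 318°·14.5/16 = 288.1875° = 5.029821 rad
cos θ = 0.312128, sin θ = -0.950040 (intermediates below are computed at full precision and shown rounded to 5 d.p.)
v1: (-3,-3.5) → rotate → (-4.26152,1.75767) → ×s → (-11.29037,4.65674) → (-11.29,4.66)
v2: (0,-4.5) → rotate → (-4.27518,-1.40457) → ×s → (-11.32656,-3.72124) → (-11.33,-3.72)
v3: (-2,4) → rotate → (3.17591,3.14859) → ×s → (8.41416,8.34180) → (8.41,8.34)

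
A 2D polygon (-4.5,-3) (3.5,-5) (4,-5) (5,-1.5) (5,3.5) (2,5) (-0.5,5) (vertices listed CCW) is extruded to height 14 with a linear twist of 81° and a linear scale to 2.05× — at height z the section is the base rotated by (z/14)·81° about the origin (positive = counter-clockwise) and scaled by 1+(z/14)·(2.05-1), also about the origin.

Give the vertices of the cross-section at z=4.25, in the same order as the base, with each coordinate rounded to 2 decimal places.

Cross-section at z=4.25: (-3.75,-6.07) (6.94,-4.08) (7.54,-3.80) (6.82,0.94) (4.08,6.94) (-0.35,7.09) (-3.34,5.72)

t = z/height = 4.25/14 = 0.303571
s = 1 + (scale-1)·z/height = 1 + (2.05-1)·4.25/14 = 1.318750
θ = twist·z/height = 81°·4.25/14 = 24.5893° = 0.429164 rad
cos θ = 0.909314, sin θ = 0.416111 (intermediates below are computed at full precision and shown rounded to 5 d.p.)
v1: (-4.5,-3) → rotate → (-2.84358,-4.60044) → ×s → (-3.74997,-6.06683) → (-3.75,-6.07)
v2: (3.5,-5) → rotate → (5.26315,-3.09018) → ×s → (6.94078,-4.07518) → (6.94,-4.08)
v3: (4,-5) → rotate → (5.71781,-2.88213) → ×s → (7.54036,-3.80080) → (7.54,-3.80)
v4: (5,-1.5) → rotate → (5.17074,0.71658) → ×s → (6.81891,0.94499) → (6.82,0.94)
v5: (5,3.5) → rotate → (3.09018,5.26315) → ×s → (4.07518,6.94078) → (4.08,6.94)
v6: (2,5) → rotate → (-0.26193,5.37879) → ×s → (-0.34541,7.09328) → (-0.35,7.09)
v7: (-0.5,5) → rotate → (-2.53521,4.33851) → ×s → (-3.34331,5.72142) → (-3.34,5.72)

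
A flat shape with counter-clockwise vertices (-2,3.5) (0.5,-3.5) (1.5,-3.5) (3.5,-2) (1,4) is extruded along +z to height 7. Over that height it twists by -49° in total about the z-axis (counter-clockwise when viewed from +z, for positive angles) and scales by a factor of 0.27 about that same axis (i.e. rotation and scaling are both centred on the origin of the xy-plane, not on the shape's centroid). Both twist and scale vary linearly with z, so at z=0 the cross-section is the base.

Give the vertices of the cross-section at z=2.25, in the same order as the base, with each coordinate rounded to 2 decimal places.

t = z/height = 2.25/7 = 0.321429
s = 1 + (scale-1)·z/height = 1 + (0.27-1)·2.25/7 = 0.765357
θ = twist·z/height = -49°·2.25/7 = -15.7500° = -0.274889 rad
cos θ = 0.962455, sin θ = -0.271440 (intermediates below are computed at full precision and shown rounded to 5 d.p.)
v1: (-2,3.5) → rotate → (-0.97487,3.91147) → ×s → (-0.74612,2.99367) → (-0.75,2.99)
v2: (0.5,-3.5) → rotate → (-0.46881,-3.50431) → ×s → (-0.35881,-2.68205) → (-0.36,-2.68)
v3: (1.5,-3.5) → rotate → (0.49364,-3.77575) → ×s → (0.37781,-2.88980) → (0.38,-2.89)
v4: (3.5,-2) → rotate → (2.82571,-2.87495) → ×s → (2.16268,-2.20037) → (2.16,-2.20)
v5: (1,4) → rotate → (2.04822,3.57838) → ×s → (1.56762,2.73874) → (1.57,2.74)

Cross-section at z=2.25: (-0.75,2.99) (-0.36,-2.68) (0.38,-2.89) (2.16,-2.20) (1.57,2.74)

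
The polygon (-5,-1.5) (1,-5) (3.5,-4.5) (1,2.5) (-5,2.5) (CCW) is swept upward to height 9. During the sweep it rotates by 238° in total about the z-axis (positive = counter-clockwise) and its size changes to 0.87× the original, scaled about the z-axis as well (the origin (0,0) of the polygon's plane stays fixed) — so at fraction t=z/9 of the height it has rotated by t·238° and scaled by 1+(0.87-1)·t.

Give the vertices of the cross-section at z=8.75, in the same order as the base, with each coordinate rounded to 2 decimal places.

Cross-section at z=8.75: (1.70,4.23) (-3.96,2.04) (-4.98,0.06) (1.16,-2.05) (4.43,2.05)

t = z/height = 8.75/9 = 0.972222
s = 1 + (scale-1)·z/height = 1 + (0.87-1)·8.75/9 = 0.873611
θ = twist·z/height = 238°·8.75/9 = 231.3889° = 4.038498 rad
cos θ = -0.624031, sin θ = -0.781399 (intermediates below are computed at full precision and shown rounded to 5 d.p.)
v1: (-5,-1.5) → rotate → (1.94806,4.84304) → ×s → (1.70184,4.23094) → (1.70,4.23)
v2: (1,-5) → rotate → (-4.53103,2.33876) → ×s → (-3.95836,2.04316) → (-3.96,2.04)
v3: (3.5,-4.5) → rotate → (-5.70041,0.07324) → ×s → (-4.97994,0.06399) → (-4.98,0.06)
v4: (1,2.5) → rotate → (1.32947,-2.34148) → ×s → (1.16144,-2.04554) → (1.16,-2.05)
v5: (-5,2.5) → rotate → (5.07365,2.34692) → ×s → (4.43240,2.05029) → (4.43,2.05)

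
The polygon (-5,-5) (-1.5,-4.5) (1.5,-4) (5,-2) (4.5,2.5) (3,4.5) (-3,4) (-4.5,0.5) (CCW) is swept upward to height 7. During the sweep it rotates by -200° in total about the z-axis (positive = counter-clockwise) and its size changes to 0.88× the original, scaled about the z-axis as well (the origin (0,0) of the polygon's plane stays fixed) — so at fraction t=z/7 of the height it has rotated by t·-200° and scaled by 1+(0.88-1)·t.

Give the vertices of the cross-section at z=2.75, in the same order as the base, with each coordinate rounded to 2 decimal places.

t = z/height = 2.75/7 = 0.392857
s = 1 + (scale-1)·z/height = 1 + (0.88-1)·2.75/7 = 0.952857
θ = twist·z/height = -200°·2.75/7 = -78.5714° = -1.371330 rad
cos θ = 0.198146, sin θ = -0.980172 (intermediates below are computed at full precision and shown rounded to 5 d.p.)
v1: (-5,-5) → rotate → (-5.89159,3.91013) → ×s → (-5.61385,3.72580) → (-5.61,3.73)
v2: (-1.5,-4.5) → rotate → (-4.70800,0.57860) → ×s → (-4.48605,0.55132) → (-4.49,0.55)
v3: (1.5,-4) → rotate → (-3.62347,-2.26284) → ×s → (-3.45265,-2.15617) → (-3.45,-2.16)
v4: (5,-2) → rotate → (-0.96961,-5.29715) → ×s → (-0.92390,-5.04743) → (-0.92,-5.05)
v5: (4.5,2.5) → rotate → (3.34209,-3.91541) → ×s → (3.18453,-3.73083) → (3.18,-3.73)
v6: (3,4.5) → rotate → (5.00521,-2.04886) → ×s → (4.76925,-1.95227) → (4.77,-1.95)
v7: (-3,4) → rotate → (3.32625,3.73310) → ×s → (3.16944,3.55711) → (3.17,3.56)
v8: (-4.5,0.5) → rotate → (-0.40157,4.50985) → ×s → (-0.38264,4.29724) → (-0.38,4.30)

Cross-section at z=2.75: (-5.61,3.73) (-4.49,0.55) (-3.45,-2.16) (-0.92,-5.05) (3.18,-3.73) (4.77,-1.95) (3.17,3.56) (-0.38,4.30)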